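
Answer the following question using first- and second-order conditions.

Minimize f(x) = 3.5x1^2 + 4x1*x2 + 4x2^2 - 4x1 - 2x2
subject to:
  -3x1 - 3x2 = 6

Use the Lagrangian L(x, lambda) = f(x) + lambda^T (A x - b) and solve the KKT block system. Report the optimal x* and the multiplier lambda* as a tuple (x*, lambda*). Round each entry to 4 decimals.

Form the Lagrangian:
  L(x, lambda) = (1/2) x^T Q x + c^T x + lambda^T (A x - b)
Stationarity (grad_x L = 0): Q x + c + A^T lambda = 0.
Primal feasibility: A x = b.

This gives the KKT block system:
  [ Q   A^T ] [ x     ]   [-c ]
  [ A    0  ] [ lambda ] = [ b ]

Solving the linear system:
  x*      = (-0.8571, -1.1429)
  lambda* = (-4.8571)
  f(x*)   = 17.4286

x* = (-0.8571, -1.1429), lambda* = (-4.8571)


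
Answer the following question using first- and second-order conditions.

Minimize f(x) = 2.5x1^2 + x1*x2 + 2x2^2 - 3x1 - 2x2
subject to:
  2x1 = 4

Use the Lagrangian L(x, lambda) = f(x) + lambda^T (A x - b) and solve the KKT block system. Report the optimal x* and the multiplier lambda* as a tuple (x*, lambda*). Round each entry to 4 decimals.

Form the Lagrangian:
  L(x, lambda) = (1/2) x^T Q x + c^T x + lambda^T (A x - b)
Stationarity (grad_x L = 0): Q x + c + A^T lambda = 0.
Primal feasibility: A x = b.

This gives the KKT block system:
  [ Q   A^T ] [ x     ]   [-c ]
  [ A    0  ] [ lambda ] = [ b ]

Solving the linear system:
  x*      = (2, 0)
  lambda* = (-3.5)
  f(x*)   = 4

x* = (2, 0), lambda* = (-3.5)


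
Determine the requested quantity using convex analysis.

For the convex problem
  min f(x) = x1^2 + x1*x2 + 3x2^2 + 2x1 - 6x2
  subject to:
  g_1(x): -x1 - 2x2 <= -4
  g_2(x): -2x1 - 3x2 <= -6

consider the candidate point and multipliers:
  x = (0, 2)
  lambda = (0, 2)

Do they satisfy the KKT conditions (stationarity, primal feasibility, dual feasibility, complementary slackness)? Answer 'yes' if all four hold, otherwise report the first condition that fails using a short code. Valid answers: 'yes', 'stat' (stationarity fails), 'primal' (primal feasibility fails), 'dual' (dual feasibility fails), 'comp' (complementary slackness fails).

Gradient of f: grad f(x) = Q x + c = (4, 6)
Constraint values g_i(x) = a_i^T x - b_i:
  g_1((0, 2)) = 0
  g_2((0, 2)) = 0
Stationarity residual: grad f(x) + sum_i lambda_i a_i = (0, 0)
  -> stationarity OK
Primal feasibility (all g_i <= 0): OK
Dual feasibility (all lambda_i >= 0): OK
Complementary slackness (lambda_i * g_i(x) = 0 for all i): OK

Verdict: yes, KKT holds.

yes


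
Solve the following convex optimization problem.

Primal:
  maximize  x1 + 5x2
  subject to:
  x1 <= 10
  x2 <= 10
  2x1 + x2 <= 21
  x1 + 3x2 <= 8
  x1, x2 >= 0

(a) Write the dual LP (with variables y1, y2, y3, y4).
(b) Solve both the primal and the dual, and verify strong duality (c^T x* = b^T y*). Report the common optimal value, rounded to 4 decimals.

The standard primal-dual pair for 'max c^T x s.t. A x <= b, x >= 0' is:
  Dual:  min b^T y  s.t.  A^T y >= c,  y >= 0.

So the dual LP is:
  minimize  10y1 + 10y2 + 21y3 + 8y4
  subject to:
    y1 + 2y3 + y4 >= 1
    y2 + y3 + 3y4 >= 5
    y1, y2, y3, y4 >= 0

Solving the primal: x* = (0, 2.6667).
  primal value c^T x* = 13.3333.
Solving the dual: y* = (0, 0, 0, 1.6667).
  dual value b^T y* = 13.3333.
Strong duality: c^T x* = b^T y*. Confirmed.

13.3333


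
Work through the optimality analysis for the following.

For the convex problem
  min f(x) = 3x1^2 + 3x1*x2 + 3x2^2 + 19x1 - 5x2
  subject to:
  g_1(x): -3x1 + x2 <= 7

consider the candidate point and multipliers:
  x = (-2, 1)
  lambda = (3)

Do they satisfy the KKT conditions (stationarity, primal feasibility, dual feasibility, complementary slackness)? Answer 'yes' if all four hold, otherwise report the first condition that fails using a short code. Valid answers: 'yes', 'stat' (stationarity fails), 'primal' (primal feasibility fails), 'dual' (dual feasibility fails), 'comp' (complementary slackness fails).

Gradient of f: grad f(x) = Q x + c = (10, -5)
Constraint values g_i(x) = a_i^T x - b_i:
  g_1((-2, 1)) = 0
Stationarity residual: grad f(x) + sum_i lambda_i a_i = (1, -2)
  -> stationarity FAILS
Primal feasibility (all g_i <= 0): OK
Dual feasibility (all lambda_i >= 0): OK
Complementary slackness (lambda_i * g_i(x) = 0 for all i): OK

Verdict: the first failing condition is stationarity -> stat.

stat


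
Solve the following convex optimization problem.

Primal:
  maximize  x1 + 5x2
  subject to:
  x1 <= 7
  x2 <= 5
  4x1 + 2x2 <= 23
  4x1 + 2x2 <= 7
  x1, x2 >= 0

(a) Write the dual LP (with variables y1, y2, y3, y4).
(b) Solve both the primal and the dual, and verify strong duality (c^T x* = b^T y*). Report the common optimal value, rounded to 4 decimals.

The standard primal-dual pair for 'max c^T x s.t. A x <= b, x >= 0' is:
  Dual:  min b^T y  s.t.  A^T y >= c,  y >= 0.

So the dual LP is:
  minimize  7y1 + 5y2 + 23y3 + 7y4
  subject to:
    y1 + 4y3 + 4y4 >= 1
    y2 + 2y3 + 2y4 >= 5
    y1, y2, y3, y4 >= 0

Solving the primal: x* = (0, 3.5).
  primal value c^T x* = 17.5.
Solving the dual: y* = (0, 0, 0, 2.5).
  dual value b^T y* = 17.5.
Strong duality: c^T x* = b^T y*. Confirmed.

17.5


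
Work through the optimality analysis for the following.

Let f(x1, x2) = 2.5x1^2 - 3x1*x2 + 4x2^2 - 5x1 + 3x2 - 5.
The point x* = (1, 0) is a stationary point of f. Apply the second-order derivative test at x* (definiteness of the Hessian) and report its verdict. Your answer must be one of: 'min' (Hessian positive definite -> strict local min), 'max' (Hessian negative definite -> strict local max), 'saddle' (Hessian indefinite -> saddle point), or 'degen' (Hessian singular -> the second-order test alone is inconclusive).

Compute the Hessian H = grad^2 f:
  H = [[5, -3], [-3, 8]]
Verify stationarity: grad f(x*) = H x* + g = (0, 0).
Eigenvalues of H: 3.1459, 9.8541.
Both eigenvalues > 0, so H is positive definite -> x* is a strict local min.

min


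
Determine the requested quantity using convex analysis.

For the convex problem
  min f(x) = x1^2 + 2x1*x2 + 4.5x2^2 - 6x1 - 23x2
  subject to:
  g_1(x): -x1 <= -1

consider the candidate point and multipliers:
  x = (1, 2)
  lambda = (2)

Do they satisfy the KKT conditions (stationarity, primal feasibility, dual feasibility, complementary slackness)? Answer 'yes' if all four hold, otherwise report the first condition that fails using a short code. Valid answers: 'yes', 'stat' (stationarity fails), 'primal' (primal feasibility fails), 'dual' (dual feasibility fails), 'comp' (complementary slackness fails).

Gradient of f: grad f(x) = Q x + c = (0, -3)
Constraint values g_i(x) = a_i^T x - b_i:
  g_1((1, 2)) = 0
Stationarity residual: grad f(x) + sum_i lambda_i a_i = (-2, -3)
  -> stationarity FAILS
Primal feasibility (all g_i <= 0): OK
Dual feasibility (all lambda_i >= 0): OK
Complementary slackness (lambda_i * g_i(x) = 0 for all i): OK

Verdict: the first failing condition is stationarity -> stat.

stat


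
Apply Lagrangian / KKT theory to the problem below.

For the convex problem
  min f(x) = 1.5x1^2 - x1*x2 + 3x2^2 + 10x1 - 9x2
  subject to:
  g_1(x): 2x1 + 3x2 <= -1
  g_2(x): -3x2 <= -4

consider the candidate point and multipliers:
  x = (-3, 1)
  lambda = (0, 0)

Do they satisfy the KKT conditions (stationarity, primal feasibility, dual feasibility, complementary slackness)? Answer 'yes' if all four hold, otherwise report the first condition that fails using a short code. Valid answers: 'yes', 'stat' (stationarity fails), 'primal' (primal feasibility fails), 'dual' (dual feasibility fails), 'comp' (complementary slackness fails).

Gradient of f: grad f(x) = Q x + c = (0, 0)
Constraint values g_i(x) = a_i^T x - b_i:
  g_1((-3, 1)) = -2
  g_2((-3, 1)) = 1
Stationarity residual: grad f(x) + sum_i lambda_i a_i = (0, 0)
  -> stationarity OK
Primal feasibility (all g_i <= 0): FAILS
Dual feasibility (all lambda_i >= 0): OK
Complementary slackness (lambda_i * g_i(x) = 0 for all i): OK

Verdict: the first failing condition is primal_feasibility -> primal.

primal


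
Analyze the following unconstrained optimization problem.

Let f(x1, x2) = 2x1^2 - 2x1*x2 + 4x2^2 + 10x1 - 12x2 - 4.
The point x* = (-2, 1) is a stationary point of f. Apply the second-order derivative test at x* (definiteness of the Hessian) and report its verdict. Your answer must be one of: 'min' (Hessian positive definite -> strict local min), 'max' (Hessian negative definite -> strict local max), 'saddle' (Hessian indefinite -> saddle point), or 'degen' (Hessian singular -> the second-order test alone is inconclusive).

Compute the Hessian H = grad^2 f:
  H = [[4, -2], [-2, 8]]
Verify stationarity: grad f(x*) = H x* + g = (0, 0).
Eigenvalues of H: 3.1716, 8.8284.
Both eigenvalues > 0, so H is positive definite -> x* is a strict local min.

min


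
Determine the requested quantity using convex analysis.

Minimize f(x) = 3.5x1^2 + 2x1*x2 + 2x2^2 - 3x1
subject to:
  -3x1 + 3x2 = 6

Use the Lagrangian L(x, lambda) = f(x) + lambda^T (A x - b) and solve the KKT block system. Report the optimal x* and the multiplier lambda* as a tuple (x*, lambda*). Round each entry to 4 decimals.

Form the Lagrangian:
  L(x, lambda) = (1/2) x^T Q x + c^T x + lambda^T (A x - b)
Stationarity (grad_x L = 0): Q x + c + A^T lambda = 0.
Primal feasibility: A x = b.

This gives the KKT block system:
  [ Q   A^T ] [ x     ]   [-c ]
  [ A    0  ] [ lambda ] = [ b ]

Solving the linear system:
  x*      = (-0.6, 1.4)
  lambda* = (-1.4667)
  f(x*)   = 5.3

x* = (-0.6, 1.4), lambda* = (-1.4667)


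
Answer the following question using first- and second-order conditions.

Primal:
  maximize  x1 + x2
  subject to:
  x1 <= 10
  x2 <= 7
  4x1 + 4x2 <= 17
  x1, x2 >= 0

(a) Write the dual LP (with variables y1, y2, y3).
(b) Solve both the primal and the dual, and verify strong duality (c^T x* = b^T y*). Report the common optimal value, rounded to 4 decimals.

The standard primal-dual pair for 'max c^T x s.t. A x <= b, x >= 0' is:
  Dual:  min b^T y  s.t.  A^T y >= c,  y >= 0.

So the dual LP is:
  minimize  10y1 + 7y2 + 17y3
  subject to:
    y1 + 4y3 >= 1
    y2 + 4y3 >= 1
    y1, y2, y3 >= 0

Solving the primal: x* = (4.25, 0).
  primal value c^T x* = 4.25.
Solving the dual: y* = (0, 0, 0.25).
  dual value b^T y* = 4.25.
Strong duality: c^T x* = b^T y*. Confirmed.

4.25


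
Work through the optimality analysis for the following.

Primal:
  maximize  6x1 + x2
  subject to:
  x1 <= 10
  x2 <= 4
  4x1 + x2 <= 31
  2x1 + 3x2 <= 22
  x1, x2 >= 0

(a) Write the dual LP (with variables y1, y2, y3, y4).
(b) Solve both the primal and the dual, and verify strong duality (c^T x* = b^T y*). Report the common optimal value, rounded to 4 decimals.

The standard primal-dual pair for 'max c^T x s.t. A x <= b, x >= 0' is:
  Dual:  min b^T y  s.t.  A^T y >= c,  y >= 0.

So the dual LP is:
  minimize  10y1 + 4y2 + 31y3 + 22y4
  subject to:
    y1 + 4y3 + 2y4 >= 6
    y2 + y3 + 3y4 >= 1
    y1, y2, y3, y4 >= 0

Solving the primal: x* = (7.75, 0).
  primal value c^T x* = 46.5.
Solving the dual: y* = (0, 0, 1.5, 0).
  dual value b^T y* = 46.5.
Strong duality: c^T x* = b^T y*. Confirmed.

46.5


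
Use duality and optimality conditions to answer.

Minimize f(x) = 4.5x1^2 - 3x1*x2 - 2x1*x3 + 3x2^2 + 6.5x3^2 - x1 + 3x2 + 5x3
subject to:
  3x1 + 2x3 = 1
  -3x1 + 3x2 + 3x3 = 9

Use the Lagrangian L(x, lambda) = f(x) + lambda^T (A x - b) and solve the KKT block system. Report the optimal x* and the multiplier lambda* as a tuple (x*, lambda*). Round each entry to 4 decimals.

Form the Lagrangian:
  L(x, lambda) = (1/2) x^T Q x + c^T x + lambda^T (A x - b)
Stationarity (grad_x L = 0): Q x + c + A^T lambda = 0.
Primal feasibility: A x = b.

This gives the KKT block system:
  [ Q   A^T ] [ x     ]   [-c ]
  [ A    0  ] [ lambda ] = [ b ]

Solving the linear system:
  x*      = (-0.2734, 1.8165, 0.9101)
  lambda* = (-1.3296, -4.9064)
  f(x*)   = 27.8801

x* = (-0.2734, 1.8165, 0.9101), lambda* = (-1.3296, -4.9064)


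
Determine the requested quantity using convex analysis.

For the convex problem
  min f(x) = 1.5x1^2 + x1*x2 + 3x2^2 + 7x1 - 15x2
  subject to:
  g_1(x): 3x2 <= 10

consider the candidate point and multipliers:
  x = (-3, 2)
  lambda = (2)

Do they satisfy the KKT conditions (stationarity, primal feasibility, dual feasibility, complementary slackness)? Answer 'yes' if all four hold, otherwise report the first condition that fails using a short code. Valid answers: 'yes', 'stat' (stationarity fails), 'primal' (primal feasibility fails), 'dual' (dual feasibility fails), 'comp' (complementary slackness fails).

Gradient of f: grad f(x) = Q x + c = (0, -6)
Constraint values g_i(x) = a_i^T x - b_i:
  g_1((-3, 2)) = -4
Stationarity residual: grad f(x) + sum_i lambda_i a_i = (0, 0)
  -> stationarity OK
Primal feasibility (all g_i <= 0): OK
Dual feasibility (all lambda_i >= 0): OK
Complementary slackness (lambda_i * g_i(x) = 0 for all i): FAILS

Verdict: the first failing condition is complementary_slackness -> comp.

comp


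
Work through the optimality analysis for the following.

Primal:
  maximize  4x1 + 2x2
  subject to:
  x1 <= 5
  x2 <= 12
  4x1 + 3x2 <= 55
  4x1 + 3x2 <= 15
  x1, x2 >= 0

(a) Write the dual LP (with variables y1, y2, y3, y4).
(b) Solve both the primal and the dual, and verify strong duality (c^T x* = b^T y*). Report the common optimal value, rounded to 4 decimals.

The standard primal-dual pair for 'max c^T x s.t. A x <= b, x >= 0' is:
  Dual:  min b^T y  s.t.  A^T y >= c,  y >= 0.

So the dual LP is:
  minimize  5y1 + 12y2 + 55y3 + 15y4
  subject to:
    y1 + 4y3 + 4y4 >= 4
    y2 + 3y3 + 3y4 >= 2
    y1, y2, y3, y4 >= 0

Solving the primal: x* = (3.75, 0).
  primal value c^T x* = 15.
Solving the dual: y* = (0, 0, 0, 1).
  dual value b^T y* = 15.
Strong duality: c^T x* = b^T y*. Confirmed.

15


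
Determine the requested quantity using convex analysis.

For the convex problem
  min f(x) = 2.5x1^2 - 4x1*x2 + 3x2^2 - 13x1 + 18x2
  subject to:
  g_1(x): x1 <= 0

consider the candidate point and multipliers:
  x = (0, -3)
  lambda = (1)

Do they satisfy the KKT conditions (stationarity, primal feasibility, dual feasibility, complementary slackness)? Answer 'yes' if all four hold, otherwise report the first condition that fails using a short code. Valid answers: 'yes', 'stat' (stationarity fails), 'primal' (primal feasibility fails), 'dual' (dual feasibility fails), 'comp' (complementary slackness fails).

Gradient of f: grad f(x) = Q x + c = (-1, 0)
Constraint values g_i(x) = a_i^T x - b_i:
  g_1((0, -3)) = 0
Stationarity residual: grad f(x) + sum_i lambda_i a_i = (0, 0)
  -> stationarity OK
Primal feasibility (all g_i <= 0): OK
Dual feasibility (all lambda_i >= 0): OK
Complementary slackness (lambda_i * g_i(x) = 0 for all i): OK

Verdict: yes, KKT holds.

yes


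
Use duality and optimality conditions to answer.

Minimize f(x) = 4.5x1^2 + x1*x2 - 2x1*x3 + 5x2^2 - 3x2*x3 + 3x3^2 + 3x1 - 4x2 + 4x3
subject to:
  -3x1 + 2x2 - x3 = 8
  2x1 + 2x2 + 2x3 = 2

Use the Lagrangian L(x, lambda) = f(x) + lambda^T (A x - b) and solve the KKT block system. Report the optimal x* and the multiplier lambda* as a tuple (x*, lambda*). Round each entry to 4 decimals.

Form the Lagrangian:
  L(x, lambda) = (1/2) x^T Q x + c^T x + lambda^T (A x - b)
Stationarity (grad_x L = 0): Q x + c + A^T lambda = 0.
Primal feasibility: A x = b.

This gives the KKT block system:
  [ Q   A^T ] [ x     ]   [-c ]
  [ A    0  ] [ lambda ] = [ b ]

Solving the linear system:
  x*      = (-1.3325, 2.1117, 0.2208)
  lambda* = (-4.4888, -3.072)
  f(x*)   = 15.2469

x* = (-1.3325, 2.1117, 0.2208), lambda* = (-4.4888, -3.072)


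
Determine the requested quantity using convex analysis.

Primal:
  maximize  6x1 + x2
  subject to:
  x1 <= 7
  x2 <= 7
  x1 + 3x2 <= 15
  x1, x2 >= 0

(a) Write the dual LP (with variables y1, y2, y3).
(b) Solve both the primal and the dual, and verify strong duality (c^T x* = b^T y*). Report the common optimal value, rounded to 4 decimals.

The standard primal-dual pair for 'max c^T x s.t. A x <= b, x >= 0' is:
  Dual:  min b^T y  s.t.  A^T y >= c,  y >= 0.

So the dual LP is:
  minimize  7y1 + 7y2 + 15y3
  subject to:
    y1 + y3 >= 6
    y2 + 3y3 >= 1
    y1, y2, y3 >= 0

Solving the primal: x* = (7, 2.6667).
  primal value c^T x* = 44.6667.
Solving the dual: y* = (5.6667, 0, 0.3333).
  dual value b^T y* = 44.6667.
Strong duality: c^T x* = b^T y*. Confirmed.

44.6667


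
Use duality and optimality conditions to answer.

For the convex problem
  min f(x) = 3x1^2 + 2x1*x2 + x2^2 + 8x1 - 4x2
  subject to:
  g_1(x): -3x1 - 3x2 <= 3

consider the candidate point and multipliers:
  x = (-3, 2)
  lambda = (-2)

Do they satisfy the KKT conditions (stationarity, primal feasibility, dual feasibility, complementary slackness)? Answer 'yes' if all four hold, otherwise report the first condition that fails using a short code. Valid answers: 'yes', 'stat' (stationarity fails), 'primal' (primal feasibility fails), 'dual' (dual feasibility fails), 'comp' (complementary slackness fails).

Gradient of f: grad f(x) = Q x + c = (-6, -6)
Constraint values g_i(x) = a_i^T x - b_i:
  g_1((-3, 2)) = 0
Stationarity residual: grad f(x) + sum_i lambda_i a_i = (0, 0)
  -> stationarity OK
Primal feasibility (all g_i <= 0): OK
Dual feasibility (all lambda_i >= 0): FAILS
Complementary slackness (lambda_i * g_i(x) = 0 for all i): OK

Verdict: the first failing condition is dual_feasibility -> dual.

dual


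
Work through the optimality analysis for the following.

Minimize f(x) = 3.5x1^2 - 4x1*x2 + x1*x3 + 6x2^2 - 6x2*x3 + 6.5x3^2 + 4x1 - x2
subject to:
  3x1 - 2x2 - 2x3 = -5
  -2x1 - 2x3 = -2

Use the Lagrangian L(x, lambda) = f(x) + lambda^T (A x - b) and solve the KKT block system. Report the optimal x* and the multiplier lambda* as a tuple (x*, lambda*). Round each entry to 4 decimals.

Form the Lagrangian:
  L(x, lambda) = (1/2) x^T Q x + c^T x + lambda^T (A x - b)
Stationarity (grad_x L = 0): Q x + c + A^T lambda = 0.
Primal feasibility: A x = b.

This gives the KKT block system:
  [ Q   A^T ] [ x     ]   [-c ]
  [ A    0  ] [ lambda ] = [ b ]

Solving the linear system:
  x*      = (-0.2184, 0.9539, 1.2184)
  lambda* = (2.0049, 2.9442)
  f(x*)   = 7.0425

x* = (-0.2184, 0.9539, 1.2184), lambda* = (2.0049, 2.9442)


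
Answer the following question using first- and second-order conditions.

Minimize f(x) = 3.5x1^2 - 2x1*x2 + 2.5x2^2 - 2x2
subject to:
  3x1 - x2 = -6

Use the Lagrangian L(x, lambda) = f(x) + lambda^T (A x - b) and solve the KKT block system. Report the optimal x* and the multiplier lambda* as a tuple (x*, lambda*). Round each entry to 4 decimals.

Form the Lagrangian:
  L(x, lambda) = (1/2) x^T Q x + c^T x + lambda^T (A x - b)
Stationarity (grad_x L = 0): Q x + c + A^T lambda = 0.
Primal feasibility: A x = b.

This gives the KKT block system:
  [ Q   A^T ] [ x     ]   [-c ]
  [ A    0  ] [ lambda ] = [ b ]

Solving the linear system:
  x*      = (-1.8, 0.6)
  lambda* = (4.6)
  f(x*)   = 13.2

x* = (-1.8, 0.6), lambda* = (4.6)


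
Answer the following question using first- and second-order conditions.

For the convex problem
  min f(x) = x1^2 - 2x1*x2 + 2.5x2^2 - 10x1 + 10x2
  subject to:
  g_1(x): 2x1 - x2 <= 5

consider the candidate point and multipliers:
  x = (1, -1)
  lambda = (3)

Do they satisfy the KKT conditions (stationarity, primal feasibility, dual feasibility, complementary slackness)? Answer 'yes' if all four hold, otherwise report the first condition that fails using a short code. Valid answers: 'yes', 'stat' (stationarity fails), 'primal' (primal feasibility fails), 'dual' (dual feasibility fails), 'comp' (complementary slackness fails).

Gradient of f: grad f(x) = Q x + c = (-6, 3)
Constraint values g_i(x) = a_i^T x - b_i:
  g_1((1, -1)) = -2
Stationarity residual: grad f(x) + sum_i lambda_i a_i = (0, 0)
  -> stationarity OK
Primal feasibility (all g_i <= 0): OK
Dual feasibility (all lambda_i >= 0): OK
Complementary slackness (lambda_i * g_i(x) = 0 for all i): FAILS

Verdict: the first failing condition is complementary_slackness -> comp.

comp


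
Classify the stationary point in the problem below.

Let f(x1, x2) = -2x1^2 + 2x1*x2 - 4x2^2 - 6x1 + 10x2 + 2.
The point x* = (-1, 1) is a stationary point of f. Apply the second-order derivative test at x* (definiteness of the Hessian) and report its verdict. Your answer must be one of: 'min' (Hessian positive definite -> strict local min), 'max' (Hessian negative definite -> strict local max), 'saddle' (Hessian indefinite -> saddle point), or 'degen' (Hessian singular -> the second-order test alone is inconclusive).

Compute the Hessian H = grad^2 f:
  H = [[-4, 2], [2, -8]]
Verify stationarity: grad f(x*) = H x* + g = (0, 0).
Eigenvalues of H: -8.8284, -3.1716.
Both eigenvalues < 0, so H is negative definite -> x* is a strict local max.

max


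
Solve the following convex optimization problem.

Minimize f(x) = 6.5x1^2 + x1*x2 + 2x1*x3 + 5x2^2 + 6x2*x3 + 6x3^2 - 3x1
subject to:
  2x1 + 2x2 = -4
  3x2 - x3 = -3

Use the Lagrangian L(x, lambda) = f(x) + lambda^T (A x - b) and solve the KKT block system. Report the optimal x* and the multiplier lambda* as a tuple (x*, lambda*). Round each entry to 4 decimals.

Form the Lagrangian:
  L(x, lambda) = (1/2) x^T Q x + c^T x + lambda^T (A x - b)
Stationarity (grad_x L = 0): Q x + c + A^T lambda = 0.
Primal feasibility: A x = b.

This gives the KKT block system:
  [ Q   A^T ] [ x     ]   [-c ]
  [ A    0  ] [ lambda ] = [ b ]

Solving the linear system:
  x*      = (-1.1176, -0.8824, 0.3529)
  lambda* = (8.8529, -3.2941)
  f(x*)   = 14.4412

x* = (-1.1176, -0.8824, 0.3529), lambda* = (8.8529, -3.2941)


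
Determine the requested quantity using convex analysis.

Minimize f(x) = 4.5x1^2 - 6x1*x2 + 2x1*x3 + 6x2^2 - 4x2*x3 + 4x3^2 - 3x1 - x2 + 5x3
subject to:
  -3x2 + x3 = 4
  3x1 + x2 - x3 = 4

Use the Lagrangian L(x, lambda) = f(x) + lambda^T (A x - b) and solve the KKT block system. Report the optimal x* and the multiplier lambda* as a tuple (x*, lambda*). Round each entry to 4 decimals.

Form the Lagrangian:
  L(x, lambda) = (1/2) x^T Q x + c^T x + lambda^T (A x - b)
Stationarity (grad_x L = 0): Q x + c + A^T lambda = 0.
Primal feasibility: A x = b.

This gives the KKT block system:
  [ Q   A^T ] [ x     ]   [-c ]
  [ A    0  ] [ lambda ] = [ b ]

Solving the linear system:
  x*      = (1.4861, -1.7708, -1.3125)
  lambda* = (-10.6806, -6.125)
  f(x*)   = 28.9861

x* = (1.4861, -1.7708, -1.3125), lambda* = (-10.6806, -6.125)


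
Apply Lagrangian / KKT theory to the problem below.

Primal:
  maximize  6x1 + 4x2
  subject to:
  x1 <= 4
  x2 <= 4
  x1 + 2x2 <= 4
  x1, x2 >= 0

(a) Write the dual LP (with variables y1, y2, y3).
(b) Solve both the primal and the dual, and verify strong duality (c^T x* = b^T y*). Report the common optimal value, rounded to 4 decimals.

The standard primal-dual pair for 'max c^T x s.t. A x <= b, x >= 0' is:
  Dual:  min b^T y  s.t.  A^T y >= c,  y >= 0.

So the dual LP is:
  minimize  4y1 + 4y2 + 4y3
  subject to:
    y1 + y3 >= 6
    y2 + 2y3 >= 4
    y1, y2, y3 >= 0

Solving the primal: x* = (4, 0).
  primal value c^T x* = 24.
Solving the dual: y* = (4, 0, 2).
  dual value b^T y* = 24.
Strong duality: c^T x* = b^T y*. Confirmed.

24


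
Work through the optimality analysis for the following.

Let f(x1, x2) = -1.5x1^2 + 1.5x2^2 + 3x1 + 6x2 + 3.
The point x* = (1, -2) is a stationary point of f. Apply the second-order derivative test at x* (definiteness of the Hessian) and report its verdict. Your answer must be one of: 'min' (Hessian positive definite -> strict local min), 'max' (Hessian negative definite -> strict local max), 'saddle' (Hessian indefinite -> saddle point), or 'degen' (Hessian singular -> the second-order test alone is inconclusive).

Compute the Hessian H = grad^2 f:
  H = [[-3, 0], [0, 3]]
Verify stationarity: grad f(x*) = H x* + g = (0, 0).
Eigenvalues of H: -3, 3.
Eigenvalues have mixed signs, so H is indefinite -> x* is a saddle point.

saddle


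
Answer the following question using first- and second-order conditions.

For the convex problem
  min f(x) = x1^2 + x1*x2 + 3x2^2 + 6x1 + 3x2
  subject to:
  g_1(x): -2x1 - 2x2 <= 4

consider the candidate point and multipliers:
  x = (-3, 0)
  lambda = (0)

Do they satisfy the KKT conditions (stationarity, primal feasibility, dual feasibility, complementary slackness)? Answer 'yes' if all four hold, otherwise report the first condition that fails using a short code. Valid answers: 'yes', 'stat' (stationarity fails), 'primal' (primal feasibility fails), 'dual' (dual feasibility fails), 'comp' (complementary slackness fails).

Gradient of f: grad f(x) = Q x + c = (0, 0)
Constraint values g_i(x) = a_i^T x - b_i:
  g_1((-3, 0)) = 2
Stationarity residual: grad f(x) + sum_i lambda_i a_i = (0, 0)
  -> stationarity OK
Primal feasibility (all g_i <= 0): FAILS
Dual feasibility (all lambda_i >= 0): OK
Complementary slackness (lambda_i * g_i(x) = 0 for all i): OK

Verdict: the first failing condition is primal_feasibility -> primal.

primal


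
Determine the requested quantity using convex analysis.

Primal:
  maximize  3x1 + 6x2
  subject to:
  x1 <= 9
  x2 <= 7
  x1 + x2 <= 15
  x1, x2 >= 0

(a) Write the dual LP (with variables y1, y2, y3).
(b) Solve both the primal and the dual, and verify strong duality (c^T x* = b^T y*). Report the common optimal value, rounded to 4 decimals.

The standard primal-dual pair for 'max c^T x s.t. A x <= b, x >= 0' is:
  Dual:  min b^T y  s.t.  A^T y >= c,  y >= 0.

So the dual LP is:
  minimize  9y1 + 7y2 + 15y3
  subject to:
    y1 + y3 >= 3
    y2 + y3 >= 6
    y1, y2, y3 >= 0

Solving the primal: x* = (8, 7).
  primal value c^T x* = 66.
Solving the dual: y* = (0, 3, 3).
  dual value b^T y* = 66.
Strong duality: c^T x* = b^T y*. Confirmed.

66


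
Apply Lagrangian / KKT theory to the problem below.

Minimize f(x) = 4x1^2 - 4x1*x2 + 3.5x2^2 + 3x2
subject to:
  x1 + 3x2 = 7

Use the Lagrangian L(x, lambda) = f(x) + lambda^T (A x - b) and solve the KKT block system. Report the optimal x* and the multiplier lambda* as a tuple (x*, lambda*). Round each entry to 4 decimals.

Form the Lagrangian:
  L(x, lambda) = (1/2) x^T Q x + c^T x + lambda^T (A x - b)
Stationarity (grad_x L = 0): Q x + c + A^T lambda = 0.
Primal feasibility: A x = b.

This gives the KKT block system:
  [ Q   A^T ] [ x     ]   [-c ]
  [ A    0  ] [ lambda ] = [ b ]

Solving the linear system:
  x*      = (1.3786, 1.8738)
  lambda* = (-3.534)
  f(x*)   = 15.1796

x* = (1.3786, 1.8738), lambda* = (-3.534)


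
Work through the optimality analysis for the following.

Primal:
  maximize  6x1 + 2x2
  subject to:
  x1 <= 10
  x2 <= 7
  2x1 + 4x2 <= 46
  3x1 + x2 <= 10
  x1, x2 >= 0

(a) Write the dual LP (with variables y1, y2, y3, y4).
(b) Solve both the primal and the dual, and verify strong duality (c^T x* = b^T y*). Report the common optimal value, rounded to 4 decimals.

The standard primal-dual pair for 'max c^T x s.t. A x <= b, x >= 0' is:
  Dual:  min b^T y  s.t.  A^T y >= c,  y >= 0.

So the dual LP is:
  minimize  10y1 + 7y2 + 46y3 + 10y4
  subject to:
    y1 + 2y3 + 3y4 >= 6
    y2 + 4y3 + y4 >= 2
    y1, y2, y3, y4 >= 0

Solving the primal: x* = (3.3333, 0).
  primal value c^T x* = 20.
Solving the dual: y* = (0, 0, 0, 2).
  dual value b^T y* = 20.
Strong duality: c^T x* = b^T y*. Confirmed.

20


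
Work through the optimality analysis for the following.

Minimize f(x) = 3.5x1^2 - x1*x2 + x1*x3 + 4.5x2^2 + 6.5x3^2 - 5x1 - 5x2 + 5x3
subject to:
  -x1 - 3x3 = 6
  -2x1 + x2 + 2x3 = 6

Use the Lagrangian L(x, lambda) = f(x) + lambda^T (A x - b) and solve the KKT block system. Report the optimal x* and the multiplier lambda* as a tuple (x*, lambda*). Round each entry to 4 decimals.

Form the Lagrangian:
  L(x, lambda) = (1/2) x^T Q x + c^T x + lambda^T (A x - b)
Stationarity (grad_x L = 0): Q x + c + A^T lambda = 0.
Primal feasibility: A x = b.

This gives the KKT block system:
  [ Q   A^T ] [ x     ]   [-c ]
  [ A    0  ] [ lambda ] = [ b ]

Solving the linear system:
  x*      = (-3.2609, 1.3043, -0.913)
  lambda* = (-10.0435, -10)
  f(x*)   = 62.7391

x* = (-3.2609, 1.3043, -0.913), lambda* = (-10.0435, -10)


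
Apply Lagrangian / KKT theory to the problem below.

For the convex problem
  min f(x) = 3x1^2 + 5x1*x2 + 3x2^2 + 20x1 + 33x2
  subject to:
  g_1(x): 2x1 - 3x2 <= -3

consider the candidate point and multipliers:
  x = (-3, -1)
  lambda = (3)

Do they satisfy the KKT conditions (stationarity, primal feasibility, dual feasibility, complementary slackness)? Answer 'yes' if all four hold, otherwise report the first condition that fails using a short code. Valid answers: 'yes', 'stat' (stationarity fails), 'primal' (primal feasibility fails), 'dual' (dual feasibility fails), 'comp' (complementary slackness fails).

Gradient of f: grad f(x) = Q x + c = (-3, 12)
Constraint values g_i(x) = a_i^T x - b_i:
  g_1((-3, -1)) = 0
Stationarity residual: grad f(x) + sum_i lambda_i a_i = (3, 3)
  -> stationarity FAILS
Primal feasibility (all g_i <= 0): OK
Dual feasibility (all lambda_i >= 0): OK
Complementary slackness (lambda_i * g_i(x) = 0 for all i): OK

Verdict: the first failing condition is stationarity -> stat.

stat


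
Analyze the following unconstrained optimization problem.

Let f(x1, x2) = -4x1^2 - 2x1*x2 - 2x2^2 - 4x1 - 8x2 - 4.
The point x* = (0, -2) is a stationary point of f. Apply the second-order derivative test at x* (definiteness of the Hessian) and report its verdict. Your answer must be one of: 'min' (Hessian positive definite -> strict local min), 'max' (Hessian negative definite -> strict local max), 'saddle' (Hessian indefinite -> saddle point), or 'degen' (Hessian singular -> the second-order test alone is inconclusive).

Compute the Hessian H = grad^2 f:
  H = [[-8, -2], [-2, -4]]
Verify stationarity: grad f(x*) = H x* + g = (0, 0).
Eigenvalues of H: -8.8284, -3.1716.
Both eigenvalues < 0, so H is negative definite -> x* is a strict local max.

max


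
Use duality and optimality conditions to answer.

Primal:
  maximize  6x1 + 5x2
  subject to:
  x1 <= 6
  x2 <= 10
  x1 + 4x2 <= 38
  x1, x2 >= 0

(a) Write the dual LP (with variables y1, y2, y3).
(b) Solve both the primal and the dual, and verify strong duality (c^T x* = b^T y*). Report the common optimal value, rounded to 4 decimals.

The standard primal-dual pair for 'max c^T x s.t. A x <= b, x >= 0' is:
  Dual:  min b^T y  s.t.  A^T y >= c,  y >= 0.

So the dual LP is:
  minimize  6y1 + 10y2 + 38y3
  subject to:
    y1 + y3 >= 6
    y2 + 4y3 >= 5
    y1, y2, y3 >= 0

Solving the primal: x* = (6, 8).
  primal value c^T x* = 76.
Solving the dual: y* = (4.75, 0, 1.25).
  dual value b^T y* = 76.
Strong duality: c^T x* = b^T y*. Confirmed.

76


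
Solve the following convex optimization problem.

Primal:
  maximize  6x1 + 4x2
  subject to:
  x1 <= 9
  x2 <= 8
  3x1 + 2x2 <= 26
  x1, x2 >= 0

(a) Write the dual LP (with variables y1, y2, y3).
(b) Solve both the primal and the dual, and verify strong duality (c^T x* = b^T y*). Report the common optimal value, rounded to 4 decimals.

The standard primal-dual pair for 'max c^T x s.t. A x <= b, x >= 0' is:
  Dual:  min b^T y  s.t.  A^T y >= c,  y >= 0.

So the dual LP is:
  minimize  9y1 + 8y2 + 26y3
  subject to:
    y1 + 3y3 >= 6
    y2 + 2y3 >= 4
    y1, y2, y3 >= 0

Solving the primal: x* = (8.6667, 0).
  primal value c^T x* = 52.
Solving the dual: y* = (0, 0, 2).
  dual value b^T y* = 52.
Strong duality: c^T x* = b^T y*. Confirmed.

52


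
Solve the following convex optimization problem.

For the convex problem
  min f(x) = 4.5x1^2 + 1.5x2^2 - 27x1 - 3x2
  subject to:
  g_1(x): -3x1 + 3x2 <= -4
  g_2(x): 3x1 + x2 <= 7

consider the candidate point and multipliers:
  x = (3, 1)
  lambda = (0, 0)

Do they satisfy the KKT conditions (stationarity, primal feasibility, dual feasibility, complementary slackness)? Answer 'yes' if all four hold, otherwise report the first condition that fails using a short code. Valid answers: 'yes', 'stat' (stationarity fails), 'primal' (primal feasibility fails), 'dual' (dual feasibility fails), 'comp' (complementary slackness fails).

Gradient of f: grad f(x) = Q x + c = (0, 0)
Constraint values g_i(x) = a_i^T x - b_i:
  g_1((3, 1)) = -2
  g_2((3, 1)) = 3
Stationarity residual: grad f(x) + sum_i lambda_i a_i = (0, 0)
  -> stationarity OK
Primal feasibility (all g_i <= 0): FAILS
Dual feasibility (all lambda_i >= 0): OK
Complementary slackness (lambda_i * g_i(x) = 0 for all i): OK

Verdict: the first failing condition is primal_feasibility -> primal.

primal


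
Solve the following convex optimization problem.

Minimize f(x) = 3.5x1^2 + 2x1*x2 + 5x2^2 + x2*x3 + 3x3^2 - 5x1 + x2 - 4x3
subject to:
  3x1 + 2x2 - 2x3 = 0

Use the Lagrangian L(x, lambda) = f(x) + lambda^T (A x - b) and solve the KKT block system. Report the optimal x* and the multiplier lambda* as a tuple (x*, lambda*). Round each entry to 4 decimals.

Form the Lagrangian:
  L(x, lambda) = (1/2) x^T Q x + c^T x + lambda^T (A x - b)
Stationarity (grad_x L = 0): Q x + c + A^T lambda = 0.
Primal feasibility: A x = b.

This gives the KKT block system:
  [ Q   A^T ] [ x     ]   [-c ]
  [ A    0  ] [ lambda ] = [ b ]

Solving the linear system:
  x*      = (0.7544, -0.3572, 0.7744)
  lambda* = (0.1445)
  f(x*)   = -3.6134

x* = (0.7544, -0.3572, 0.7744), lambda* = (0.1445)


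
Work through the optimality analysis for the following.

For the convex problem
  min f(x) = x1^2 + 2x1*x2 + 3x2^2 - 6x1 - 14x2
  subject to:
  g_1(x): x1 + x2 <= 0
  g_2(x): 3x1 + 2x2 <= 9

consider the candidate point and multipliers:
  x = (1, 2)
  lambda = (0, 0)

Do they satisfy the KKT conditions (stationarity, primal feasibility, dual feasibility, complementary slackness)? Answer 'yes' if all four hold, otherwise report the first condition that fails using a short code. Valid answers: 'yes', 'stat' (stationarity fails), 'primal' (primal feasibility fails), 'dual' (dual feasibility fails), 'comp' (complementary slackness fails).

Gradient of f: grad f(x) = Q x + c = (0, 0)
Constraint values g_i(x) = a_i^T x - b_i:
  g_1((1, 2)) = 3
  g_2((1, 2)) = -2
Stationarity residual: grad f(x) + sum_i lambda_i a_i = (0, 0)
  -> stationarity OK
Primal feasibility (all g_i <= 0): FAILS
Dual feasibility (all lambda_i >= 0): OK
Complementary slackness (lambda_i * g_i(x) = 0 for all i): OK

Verdict: the first failing condition is primal_feasibility -> primal.

primal


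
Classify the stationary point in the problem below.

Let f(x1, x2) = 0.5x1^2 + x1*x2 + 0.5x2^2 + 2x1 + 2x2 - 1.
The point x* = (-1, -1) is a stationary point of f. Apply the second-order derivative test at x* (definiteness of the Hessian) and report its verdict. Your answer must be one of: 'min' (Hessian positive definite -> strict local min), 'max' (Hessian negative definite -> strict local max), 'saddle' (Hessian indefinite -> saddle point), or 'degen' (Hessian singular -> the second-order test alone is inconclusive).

Compute the Hessian H = grad^2 f:
  H = [[1, 1], [1, 1]]
Verify stationarity: grad f(x*) = H x* + g = (0, 0).
Eigenvalues of H: 0, 2.
H has a zero eigenvalue (singular; positive semidefinite but not definite), so H is neither positive definite, negative definite, nor indefinite. The second-order test alone is inconclusive -> degen.
(Indeed, f is constant along the null direction of H through x*, so x* is not a strict local extremum.)

degen


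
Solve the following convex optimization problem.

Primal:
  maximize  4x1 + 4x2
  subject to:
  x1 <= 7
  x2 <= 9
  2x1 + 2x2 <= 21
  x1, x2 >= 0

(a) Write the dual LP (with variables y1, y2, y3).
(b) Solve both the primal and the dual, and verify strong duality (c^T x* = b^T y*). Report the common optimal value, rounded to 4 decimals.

The standard primal-dual pair for 'max c^T x s.t. A x <= b, x >= 0' is:
  Dual:  min b^T y  s.t.  A^T y >= c,  y >= 0.

So the dual LP is:
  minimize  7y1 + 9y2 + 21y3
  subject to:
    y1 + 2y3 >= 4
    y2 + 2y3 >= 4
    y1, y2, y3 >= 0

Solving the primal: x* = (1.5, 9).
  primal value c^T x* = 42.
Solving the dual: y* = (0, 0, 2).
  dual value b^T y* = 42.
Strong duality: c^T x* = b^T y*. Confirmed.

42


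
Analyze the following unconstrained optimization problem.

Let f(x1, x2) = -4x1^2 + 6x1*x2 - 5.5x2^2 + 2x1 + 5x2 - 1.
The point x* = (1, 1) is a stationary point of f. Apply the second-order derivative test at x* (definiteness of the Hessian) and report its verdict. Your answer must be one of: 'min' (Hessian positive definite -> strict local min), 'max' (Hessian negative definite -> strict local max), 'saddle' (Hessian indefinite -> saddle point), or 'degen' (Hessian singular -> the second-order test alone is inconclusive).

Compute the Hessian H = grad^2 f:
  H = [[-8, 6], [6, -11]]
Verify stationarity: grad f(x*) = H x* + g = (0, 0).
Eigenvalues of H: -15.6847, -3.3153.
Both eigenvalues < 0, so H is negative definite -> x* is a strict local max.

max


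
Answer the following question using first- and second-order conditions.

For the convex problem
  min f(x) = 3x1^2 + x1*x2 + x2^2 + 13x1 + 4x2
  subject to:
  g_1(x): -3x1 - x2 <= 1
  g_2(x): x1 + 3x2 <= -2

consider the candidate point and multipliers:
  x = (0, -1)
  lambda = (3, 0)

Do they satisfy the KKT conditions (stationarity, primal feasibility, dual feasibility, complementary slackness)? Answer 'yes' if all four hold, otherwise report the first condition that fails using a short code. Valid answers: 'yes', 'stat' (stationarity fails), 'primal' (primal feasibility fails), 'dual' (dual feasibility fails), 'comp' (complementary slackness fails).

Gradient of f: grad f(x) = Q x + c = (12, 2)
Constraint values g_i(x) = a_i^T x - b_i:
  g_1((0, -1)) = 0
  g_2((0, -1)) = -1
Stationarity residual: grad f(x) + sum_i lambda_i a_i = (3, -1)
  -> stationarity FAILS
Primal feasibility (all g_i <= 0): OK
Dual feasibility (all lambda_i >= 0): OK
Complementary slackness (lambda_i * g_i(x) = 0 for all i): OK

Verdict: the first failing condition is stationarity -> stat.

stat


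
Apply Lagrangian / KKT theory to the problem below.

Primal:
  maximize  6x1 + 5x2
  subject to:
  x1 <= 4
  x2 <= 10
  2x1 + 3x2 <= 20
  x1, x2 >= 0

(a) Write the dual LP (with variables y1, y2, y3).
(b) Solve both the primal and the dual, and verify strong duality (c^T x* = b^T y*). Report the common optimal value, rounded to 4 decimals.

The standard primal-dual pair for 'max c^T x s.t. A x <= b, x >= 0' is:
  Dual:  min b^T y  s.t.  A^T y >= c,  y >= 0.

So the dual LP is:
  minimize  4y1 + 10y2 + 20y3
  subject to:
    y1 + 2y3 >= 6
    y2 + 3y3 >= 5
    y1, y2, y3 >= 0

Solving the primal: x* = (4, 4).
  primal value c^T x* = 44.
Solving the dual: y* = (2.6667, 0, 1.6667).
  dual value b^T y* = 44.
Strong duality: c^T x* = b^T y*. Confirmed.

44


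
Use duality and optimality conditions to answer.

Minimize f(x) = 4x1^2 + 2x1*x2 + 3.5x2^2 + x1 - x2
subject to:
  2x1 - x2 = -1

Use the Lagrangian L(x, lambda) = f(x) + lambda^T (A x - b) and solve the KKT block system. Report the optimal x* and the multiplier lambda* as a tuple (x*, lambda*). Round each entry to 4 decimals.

Form the Lagrangian:
  L(x, lambda) = (1/2) x^T Q x + c^T x + lambda^T (A x - b)
Stationarity (grad_x L = 0): Q x + c + A^T lambda = 0.
Primal feasibility: A x = b.

This gives the KKT block system:
  [ Q   A^T ] [ x     ]   [-c ]
  [ A    0  ] [ lambda ] = [ b ]

Solving the linear system:
  x*      = (-0.3409, 0.3182)
  lambda* = (0.5455)
  f(x*)   = -0.0568

x* = (-0.3409, 0.3182), lambda* = (0.5455)


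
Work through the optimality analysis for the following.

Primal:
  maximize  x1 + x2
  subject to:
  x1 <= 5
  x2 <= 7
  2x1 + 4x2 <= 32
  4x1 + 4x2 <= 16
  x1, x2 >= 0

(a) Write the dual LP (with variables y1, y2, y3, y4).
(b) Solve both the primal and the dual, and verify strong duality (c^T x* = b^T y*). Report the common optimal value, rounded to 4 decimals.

The standard primal-dual pair for 'max c^T x s.t. A x <= b, x >= 0' is:
  Dual:  min b^T y  s.t.  A^T y >= c,  y >= 0.

So the dual LP is:
  minimize  5y1 + 7y2 + 32y3 + 16y4
  subject to:
    y1 + 2y3 + 4y4 >= 1
    y2 + 4y3 + 4y4 >= 1
    y1, y2, y3, y4 >= 0

Solving the primal: x* = (4, 0).
  primal value c^T x* = 4.
Solving the dual: y* = (0, 0, 0, 0.25).
  dual value b^T y* = 4.
Strong duality: c^T x* = b^T y*. Confirmed.

4
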